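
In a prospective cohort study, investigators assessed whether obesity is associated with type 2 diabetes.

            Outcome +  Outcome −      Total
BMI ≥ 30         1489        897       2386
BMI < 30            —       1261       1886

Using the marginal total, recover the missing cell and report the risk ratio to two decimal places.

1.88

The missing cell is in the unexposed row: 1886 − 1261 = 625.
So a = 1489, b = 897, c = 625, d = 1261.
RR = [a/(a+b)] / [c/(c+d)] = (1489/2386) / (625/1886) = 0.62406/0.33139 = 1.88315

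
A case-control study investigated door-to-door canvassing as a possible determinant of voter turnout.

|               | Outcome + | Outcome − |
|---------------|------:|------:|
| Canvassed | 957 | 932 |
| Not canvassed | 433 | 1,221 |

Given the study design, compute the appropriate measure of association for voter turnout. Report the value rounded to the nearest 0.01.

2.90

Cells: a = 957, b = 932, c = 433, d = 1221.
This is a case-control study: participants were sampled on outcome status, so risks in the source population cannot be estimated directly — relative risk is not valid here. The odds ratio is the appropriate measure.
OR = (a·d)/(b·c) = (957 × 1221) / (932 × 433) = 1168497 / 403556 = 2.89550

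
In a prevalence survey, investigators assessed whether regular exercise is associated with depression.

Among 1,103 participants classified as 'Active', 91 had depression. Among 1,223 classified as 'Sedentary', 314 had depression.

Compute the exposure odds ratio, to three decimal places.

0.260

From the description: a = 91, b = 1012, c = 314, d = 909.
OR = (a·d)/(b·c) = (91 × 909) / (1012 × 314) = 82719 / 317768 = 0.26031
Exposure is associated with lower odds of depression (OR = 0.26 < 1).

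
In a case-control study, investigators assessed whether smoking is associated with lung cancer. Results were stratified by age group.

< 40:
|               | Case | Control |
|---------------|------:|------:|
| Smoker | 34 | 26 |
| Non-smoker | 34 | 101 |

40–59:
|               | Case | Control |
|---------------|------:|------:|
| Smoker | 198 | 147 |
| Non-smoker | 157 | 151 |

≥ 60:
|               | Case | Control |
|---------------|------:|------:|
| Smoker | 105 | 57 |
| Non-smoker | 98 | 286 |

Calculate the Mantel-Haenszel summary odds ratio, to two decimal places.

OR_MH = Σ(aᵢdᵢ/nᵢ) / Σ(bᵢcᵢ/nᵢ), where nᵢ is the stratum total.
Stratum 1 (< 40): n = 195; a·d/n = 34·101/195 = 17.6103; b·c/n = 26·34/195 = 4.5333
Stratum 2 (40–59): n = 653; a·d/n = 198·151/653 = 45.7856; b·c/n = 147·157/653 = 35.3430
Stratum 3 (≥ 60): n = 546; a·d/n = 105·286/546 = 55.0000; b·c/n = 57·98/546 = 10.2308
OR_MH = (17.6103 + 45.7856 + 55.0000) / (4.5333 + 35.3430 + 10.2308) = 118.3959 / 50.1071 = 2.36285

2.36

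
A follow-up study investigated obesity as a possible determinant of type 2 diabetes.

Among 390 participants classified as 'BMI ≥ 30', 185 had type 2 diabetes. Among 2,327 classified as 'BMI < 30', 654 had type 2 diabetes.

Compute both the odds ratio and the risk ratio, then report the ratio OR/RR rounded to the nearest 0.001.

From the description: a = 185, b = 205, c = 654, d = 1673.
OR = (185·1673)/(205·654) = 309505/134070 = 2.30853
Risk in exposed = 185/390 = 0.47436; risk in unexposed = 654/2327 = 0.28105; RR = 1.68782
OR/RR = 2.30853 / 1.68782 = 1.36776
The outcome is not rare, so the OR lies further from 1 than the RR.

1.368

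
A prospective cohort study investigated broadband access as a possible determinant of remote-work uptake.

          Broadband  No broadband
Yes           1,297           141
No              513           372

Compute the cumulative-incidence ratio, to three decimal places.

Reading the table with exposure as columns: a = 1297 (Broadband, case), b = 513 (Broadband, non-case), c = 141 (No broadband, case), d = 372.
Risk in exposed = 1297/1810 = 0.71657; risk in unexposed = 141/513 = 0.27485.
RR = 0.71657 / 0.27485 = 2.60711
The risk among the exposed is 2.61 times that among the unexposed.

2.607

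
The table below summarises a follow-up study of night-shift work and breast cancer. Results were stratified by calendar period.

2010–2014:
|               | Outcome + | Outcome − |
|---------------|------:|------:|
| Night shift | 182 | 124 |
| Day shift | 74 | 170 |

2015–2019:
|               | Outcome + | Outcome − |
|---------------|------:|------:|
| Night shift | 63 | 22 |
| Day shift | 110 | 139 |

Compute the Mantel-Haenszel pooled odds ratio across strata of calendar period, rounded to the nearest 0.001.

OR_MH = Σ(aᵢdᵢ/nᵢ) / Σ(bᵢcᵢ/nᵢ), where nᵢ is the stratum total.
Stratum 1 (2010–2014): n = 550; a·d/n = 182·170/550 = 56.2545; b·c/n = 124·74/550 = 16.6836
Stratum 2 (2015–2019): n = 334; a·d/n = 63·139/334 = 26.2186; b·c/n = 22·110/334 = 7.2455
OR_MH = (56.2545 + 26.2186) / (16.6836 + 7.2455) = 82.4731 / 23.9291 = 3.44655

3.447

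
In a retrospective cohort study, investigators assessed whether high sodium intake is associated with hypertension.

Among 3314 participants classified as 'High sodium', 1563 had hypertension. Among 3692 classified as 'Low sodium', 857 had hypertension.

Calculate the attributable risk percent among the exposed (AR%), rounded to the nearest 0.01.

From the description: a = 1563, b = 1751, c = 857, d = 2835.
Risk in exposed = 1563/3314 = 0.47164; risk in unexposed = 857/3692 = 0.23212.
RR = 0.47164/0.23212 = 2.03183
AR% = (RR − 1)/RR × 100 = (2.03183 − 1)/2.03183 × 100 = 50.7833%

50.78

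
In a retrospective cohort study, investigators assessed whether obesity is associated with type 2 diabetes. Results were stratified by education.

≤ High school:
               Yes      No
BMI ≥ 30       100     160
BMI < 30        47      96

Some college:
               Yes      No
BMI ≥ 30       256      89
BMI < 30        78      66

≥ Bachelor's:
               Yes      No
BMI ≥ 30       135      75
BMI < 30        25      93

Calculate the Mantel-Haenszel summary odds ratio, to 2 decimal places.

2.51

OR_MH = Σ(aᵢdᵢ/nᵢ) / Σ(bᵢcᵢ/nᵢ), where nᵢ is the stratum total.
Stratum 1 (≤ High school): n = 403; a·d/n = 100·96/403 = 23.8213; b·c/n = 160·47/403 = 18.6600
Stratum 2 (Some college): n = 489; a·d/n = 256·66/489 = 34.5521; b·c/n = 89·78/489 = 14.1963
Stratum 3 (≥ Bachelor's): n = 328; a·d/n = 135·93/328 = 38.2774; b·c/n = 75·25/328 = 5.7165
OR_MH = (23.8213 + 34.5521 + 38.2774) / (18.6600 + 14.1963 + 5.7165) = 96.6509 / 38.5728 = 2.50567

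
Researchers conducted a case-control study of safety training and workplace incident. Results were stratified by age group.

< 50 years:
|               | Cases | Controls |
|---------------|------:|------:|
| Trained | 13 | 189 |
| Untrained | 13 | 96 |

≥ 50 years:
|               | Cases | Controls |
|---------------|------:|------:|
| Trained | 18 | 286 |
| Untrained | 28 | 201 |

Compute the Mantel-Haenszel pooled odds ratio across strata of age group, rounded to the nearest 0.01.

OR_MH = Σ(aᵢdᵢ/nᵢ) / Σ(bᵢcᵢ/nᵢ), where nᵢ is the stratum total.
Stratum 1 (< 50 years): n = 311; a·d/n = 13·96/311 = 4.0129; b·c/n = 189·13/311 = 7.9003
Stratum 2 (≥ 50 years): n = 533; a·d/n = 18·201/533 = 6.7880; b·c/n = 286·28/533 = 15.0244
OR_MH = (4.0129 + 6.7880) / (7.9003 + 15.0244) = 10.8009 / 22.9247 = 0.47114

0.47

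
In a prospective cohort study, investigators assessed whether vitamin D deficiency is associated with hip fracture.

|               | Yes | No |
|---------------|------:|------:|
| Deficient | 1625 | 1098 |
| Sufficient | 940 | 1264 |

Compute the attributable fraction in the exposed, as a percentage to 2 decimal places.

Cells: a = 1625, b = 1098, c = 940, d = 1264.
Risk in exposed = 1625/2723 = 0.59677; risk in unexposed = 940/2204 = 0.42650.
RR = 0.59677/0.42650 = 1.39923
AR% = (RR − 1)/RR × 100 = (1.39923 − 1)/1.39923 × 100 = 28.5322%

28.53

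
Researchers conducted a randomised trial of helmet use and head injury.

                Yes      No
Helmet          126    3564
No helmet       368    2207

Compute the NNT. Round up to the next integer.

Risk in treated group = 126/3690 = 0.03415; risk in control = 368/2575 = 0.14291.
Absolute risk reduction = 0.14291 − 0.03415 = 0.10877
NNT = 1 / ARR = 1 / 0.10877 = 9.194 → round up → 10

10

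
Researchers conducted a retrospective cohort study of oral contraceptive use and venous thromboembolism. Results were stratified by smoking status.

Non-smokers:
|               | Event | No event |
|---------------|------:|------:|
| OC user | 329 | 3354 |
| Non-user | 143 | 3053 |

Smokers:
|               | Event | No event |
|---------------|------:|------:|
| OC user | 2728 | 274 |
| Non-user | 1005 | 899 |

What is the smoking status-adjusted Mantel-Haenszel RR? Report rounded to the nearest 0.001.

RR_MH = Σ(aᵢ·n₀ᵢ/nᵢ) / Σ(cᵢ·n₁ᵢ/nᵢ), with n₁ᵢ = aᵢ+bᵢ (exposed), n₀ᵢ = cᵢ+dᵢ (unexposed), nᵢ = n₁ᵢ+n₀ᵢ.
Stratum 1 (Non-smokers): n₁ = 3683, n₀ = 3196, n = 6879; a·n₀/n = 329·3196/6879 = 152.8542; c·n₁/n = 143·3683/6879 = 76.5619
Stratum 2 (Smokers): n₁ = 3002, n₀ = 1904, n = 4906; a·n₀/n = 2728·1904/4906 = 1058.7265; c·n₁/n = 1005·3002/4906 = 614.9633
RR_MH = (152.8542 + 1058.7265) / (76.5619 + 614.9633) = 1211.5807 / 691.5252 = 1.75204

1.752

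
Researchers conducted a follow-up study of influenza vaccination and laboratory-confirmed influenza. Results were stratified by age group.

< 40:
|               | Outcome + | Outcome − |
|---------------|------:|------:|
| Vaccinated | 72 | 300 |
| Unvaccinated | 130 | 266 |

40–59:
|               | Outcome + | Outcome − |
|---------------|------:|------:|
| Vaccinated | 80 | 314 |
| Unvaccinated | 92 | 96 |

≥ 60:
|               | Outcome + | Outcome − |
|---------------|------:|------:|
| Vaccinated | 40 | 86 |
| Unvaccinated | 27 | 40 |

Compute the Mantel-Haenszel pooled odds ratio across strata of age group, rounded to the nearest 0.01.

0.41

OR_MH = Σ(aᵢdᵢ/nᵢ) / Σ(bᵢcᵢ/nᵢ), where nᵢ is the stratum total.
Stratum 1 (< 40): n = 768; a·d/n = 72·266/768 = 24.9375; b·c/n = 300·130/768 = 50.7812
Stratum 2 (40–59): n = 582; a·d/n = 80·96/582 = 13.1959; b·c/n = 314·92/582 = 49.6357
Stratum 3 (≥ 60): n = 193; a·d/n = 40·40/193 = 8.2902; b·c/n = 86·27/193 = 12.0311
OR_MH = (24.9375 + 13.1959 + 8.2902) / (50.7812 + 49.6357 + 12.0311) = 46.4235 / 112.4481 = 0.41284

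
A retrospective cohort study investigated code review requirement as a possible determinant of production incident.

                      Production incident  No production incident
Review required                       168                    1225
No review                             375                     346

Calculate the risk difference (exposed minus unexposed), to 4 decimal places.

-0.3995

Cells: a = 168, b = 1225, c = 375, d = 346.
Risk in exposed = 168/1393 = 0.120603; risk in unexposed = 375/721 = 0.520111.
Risk difference = 0.120603 − 0.520111 = -0.399508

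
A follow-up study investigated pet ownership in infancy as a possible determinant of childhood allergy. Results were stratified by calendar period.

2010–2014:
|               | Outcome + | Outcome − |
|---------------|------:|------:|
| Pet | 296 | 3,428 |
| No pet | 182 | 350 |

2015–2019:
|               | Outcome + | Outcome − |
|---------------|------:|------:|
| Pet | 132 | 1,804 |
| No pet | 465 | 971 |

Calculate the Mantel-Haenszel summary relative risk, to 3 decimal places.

RR_MH = Σ(aᵢ·n₀ᵢ/nᵢ) / Σ(cᵢ·n₁ᵢ/nᵢ), with n₁ᵢ = aᵢ+bᵢ (exposed), n₀ᵢ = cᵢ+dᵢ (unexposed), nᵢ = n₁ᵢ+n₀ᵢ.
Stratum 1 (2010–2014): n₁ = 3724, n₀ = 532, n = 4256; a·n₀/n = 296·532/4256 = 37.0000; c·n₁/n = 182·3724/4256 = 159.2500
Stratum 2 (2015–2019): n₁ = 1936, n₀ = 1436, n = 3372; a·n₀/n = 132·1436/3372 = 56.2135; c·n₁/n = 465·1936/3372 = 266.9751
RR_MH = (37.0000 + 56.2135) / (159.2500 + 266.9751) = 93.2135 / 426.2251 = 0.21870

0.219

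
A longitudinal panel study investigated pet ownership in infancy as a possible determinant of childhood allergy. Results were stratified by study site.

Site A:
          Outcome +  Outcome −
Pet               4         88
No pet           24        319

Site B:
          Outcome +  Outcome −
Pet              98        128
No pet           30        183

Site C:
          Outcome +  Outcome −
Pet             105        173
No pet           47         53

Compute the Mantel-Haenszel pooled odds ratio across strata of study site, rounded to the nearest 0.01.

OR_MH = Σ(aᵢdᵢ/nᵢ) / Σ(bᵢcᵢ/nᵢ), where nᵢ is the stratum total.
Stratum 1 (Site A): n = 435; a·d/n = 4·319/435 = 2.9333; b·c/n = 88·24/435 = 4.8552
Stratum 2 (Site B): n = 439; a·d/n = 98·183/439 = 40.8519; b·c/n = 128·30/439 = 8.7472
Stratum 3 (Site C): n = 378; a·d/n = 105·53/378 = 14.7222; b·c/n = 173·47/378 = 21.5106
OR_MH = (2.9333 + 40.8519 + 14.7222) / (4.8552 + 8.7472 + 21.5106) = 58.5075 / 35.1129 = 1.66627

1.67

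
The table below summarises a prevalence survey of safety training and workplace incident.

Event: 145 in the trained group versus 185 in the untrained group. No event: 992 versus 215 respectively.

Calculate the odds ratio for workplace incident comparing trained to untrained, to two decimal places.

0.17

From the description: a = 145, b = 992, c = 185, d = 215.
OR = (a·d)/(b·c) = (145 × 215) / (992 × 185) = 31175 / 183520 = 0.16987
Exposure is associated with lower odds of workplace incident (OR = 0.17 < 1).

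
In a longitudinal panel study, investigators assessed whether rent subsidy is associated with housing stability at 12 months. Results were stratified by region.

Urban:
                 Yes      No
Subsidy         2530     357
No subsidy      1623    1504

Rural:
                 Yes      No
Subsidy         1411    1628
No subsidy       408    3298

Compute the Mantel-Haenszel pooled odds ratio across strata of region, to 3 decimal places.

6.789

OR_MH = Σ(aᵢdᵢ/nᵢ) / Σ(bᵢcᵢ/nᵢ), where nᵢ is the stratum total.
Stratum 1 (Urban): n = 6014; a·d/n = 2530·1504/6014 = 632.7103; b·c/n = 357·1623/6014 = 96.3437
Stratum 2 (Rural): n = 6745; a·d/n = 1411·3298/6745 = 689.9152; b·c/n = 1628·408/6745 = 98.4765
OR_MH = (632.7103 + 689.9152) / (96.3437 + 98.4765) = 1322.6255 / 194.8202 = 6.78895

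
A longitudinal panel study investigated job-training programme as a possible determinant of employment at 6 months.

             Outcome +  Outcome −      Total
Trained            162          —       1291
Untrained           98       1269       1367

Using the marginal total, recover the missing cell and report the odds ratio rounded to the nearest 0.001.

1.858

The missing cell is in the exposed row: 1291 − 162 = 1129.
So a = 162, b = 1129, c = 98, d = 1269.
OR = (a·d)/(b·c) = (162 × 1269) / (1129 × 98) = 205578 / 110642 = 1.85805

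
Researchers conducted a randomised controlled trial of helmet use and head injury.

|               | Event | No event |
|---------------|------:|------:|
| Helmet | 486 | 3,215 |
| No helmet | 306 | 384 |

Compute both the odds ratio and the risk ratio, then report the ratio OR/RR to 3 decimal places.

Cells: a = 486, b = 3215, c = 306, d = 384.
OR = (486·384)/(3215·306) = 186624/983790 = 0.18970
Risk in exposed = 486/3701 = 0.13132; risk in unexposed = 306/690 = 0.44348; RR = 0.29610
OR/RR = 0.18970 / 0.29610 = 0.64065
The outcome is not rare, so the OR lies further from 1 than the RR.

0.641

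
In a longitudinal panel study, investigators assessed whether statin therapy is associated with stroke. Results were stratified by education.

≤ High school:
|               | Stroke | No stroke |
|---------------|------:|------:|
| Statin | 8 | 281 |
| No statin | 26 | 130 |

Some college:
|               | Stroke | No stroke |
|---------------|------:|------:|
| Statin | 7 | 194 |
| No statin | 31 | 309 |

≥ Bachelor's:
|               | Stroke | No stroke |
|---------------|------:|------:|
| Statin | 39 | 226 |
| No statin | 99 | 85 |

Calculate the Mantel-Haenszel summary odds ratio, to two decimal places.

0.18

OR_MH = Σ(aᵢdᵢ/nᵢ) / Σ(bᵢcᵢ/nᵢ), where nᵢ is the stratum total.
Stratum 1 (≤ High school): n = 445; a·d/n = 8·130/445 = 2.3371; b·c/n = 281·26/445 = 16.4180
Stratum 2 (Some college): n = 541; a·d/n = 7·309/541 = 3.9982; b·c/n = 194·31/541 = 11.1165
Stratum 3 (≥ Bachelor's): n = 449; a·d/n = 39·85/449 = 7.3831; b·c/n = 226·99/449 = 49.8307
OR_MH = (2.3371 + 3.9982 + 7.3831) / (16.4180 + 11.1165 + 49.8307) = 13.7183 / 77.3652 = 0.17732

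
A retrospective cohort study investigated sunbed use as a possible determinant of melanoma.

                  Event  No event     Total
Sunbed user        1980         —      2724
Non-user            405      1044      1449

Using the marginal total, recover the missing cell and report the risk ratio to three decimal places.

The missing cell is in the exposed row: 2724 − 1980 = 744.
So a = 1980, b = 744, c = 405, d = 1044.
RR = [a/(a+b)] / [c/(c+d)] = (1980/2724) / (405/1449) = 0.72687/0.27950 = 2.60059

2.601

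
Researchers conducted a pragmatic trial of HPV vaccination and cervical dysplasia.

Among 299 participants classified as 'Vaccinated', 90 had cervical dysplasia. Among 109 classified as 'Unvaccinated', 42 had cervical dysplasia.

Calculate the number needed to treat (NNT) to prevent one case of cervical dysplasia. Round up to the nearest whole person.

12

Risk in treated group = 90/299 = 0.30100; risk in control = 42/109 = 0.38532.
Absolute risk reduction = 0.38532 − 0.30100 = 0.08432
NNT = 1 / ARR = 1 / 0.08432 = 11.860 → round up → 12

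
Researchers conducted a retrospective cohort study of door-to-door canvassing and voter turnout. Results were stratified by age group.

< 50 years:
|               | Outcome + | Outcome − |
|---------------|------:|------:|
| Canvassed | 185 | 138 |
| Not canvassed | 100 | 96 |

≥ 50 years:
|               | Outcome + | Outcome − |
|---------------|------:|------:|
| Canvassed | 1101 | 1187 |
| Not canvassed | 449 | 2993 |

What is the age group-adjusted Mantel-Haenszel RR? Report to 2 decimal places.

RR_MH = Σ(aᵢ·n₀ᵢ/nᵢ) / Σ(cᵢ·n₁ᵢ/nᵢ), with n₁ᵢ = aᵢ+bᵢ (exposed), n₀ᵢ = cᵢ+dᵢ (unexposed), nᵢ = n₁ᵢ+n₀ᵢ.
Stratum 1 (< 50 years): n₁ = 323, n₀ = 196, n = 519; a·n₀/n = 185·196/519 = 69.8651; c·n₁/n = 100·323/519 = 62.2351
Stratum 2 (≥ 50 years): n₁ = 2288, n₀ = 3442, n = 5730; a·n₀/n = 1101·3442/5730 = 661.3686; c·n₁/n = 449·2288/5730 = 179.2866
RR_MH = (69.8651 + 661.3686) / (62.2351 + 179.2866) = 731.2337 / 241.5216 = 3.02761

3.03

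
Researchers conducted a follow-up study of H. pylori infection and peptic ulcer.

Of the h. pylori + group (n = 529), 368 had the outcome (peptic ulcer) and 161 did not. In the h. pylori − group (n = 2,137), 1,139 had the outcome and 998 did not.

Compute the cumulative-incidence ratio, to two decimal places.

1.31

From the description: a = 368, b = 161, c = 1139, d = 998.
Risk in exposed = 368/529 = 0.69565; risk in unexposed = 1139/2137 = 0.53299.
RR = 0.69565 / 0.53299 = 1.30519
The risk among the exposed is 1.31 times that among the unexposed.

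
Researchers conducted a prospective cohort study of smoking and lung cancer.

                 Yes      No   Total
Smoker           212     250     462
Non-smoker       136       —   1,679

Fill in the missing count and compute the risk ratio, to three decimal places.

5.665

The missing cell is in the unexposed row: 1679 − 136 = 1543.
So a = 212, b = 250, c = 136, d = 1543.
RR = [a/(a+b)] / [c/(c+d)] = (212/462) / (136/1679) = 0.45887/0.08100 = 5.66508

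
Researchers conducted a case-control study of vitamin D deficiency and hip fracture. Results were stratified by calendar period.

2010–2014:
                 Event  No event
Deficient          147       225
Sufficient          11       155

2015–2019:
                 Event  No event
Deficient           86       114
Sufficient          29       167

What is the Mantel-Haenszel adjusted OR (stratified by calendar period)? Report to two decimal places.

OR_MH = Σ(aᵢdᵢ/nᵢ) / Σ(bᵢcᵢ/nᵢ), where nᵢ is the stratum total.
Stratum 1 (2010–2014): n = 538; a·d/n = 147·155/538 = 42.3513; b·c/n = 225·11/538 = 4.6004
Stratum 2 (2015–2019): n = 396; a·d/n = 86·167/396 = 36.2677; b·c/n = 114·29/396 = 8.3485
OR_MH = (42.3513 + 36.2677) / (4.6004 + 8.3485) = 78.6190 / 12.9489 = 6.07150

6.07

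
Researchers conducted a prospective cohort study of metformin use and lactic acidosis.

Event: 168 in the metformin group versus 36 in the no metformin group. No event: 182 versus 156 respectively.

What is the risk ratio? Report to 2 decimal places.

2.56

From the description: a = 168, b = 182, c = 36, d = 156.
Risk in exposed = 168/350 = 0.48000; risk in unexposed = 36/192 = 0.18750.
RR = 0.48000 / 0.18750 = 2.56000
The risk among the exposed is 2.56 times that among the unexposed.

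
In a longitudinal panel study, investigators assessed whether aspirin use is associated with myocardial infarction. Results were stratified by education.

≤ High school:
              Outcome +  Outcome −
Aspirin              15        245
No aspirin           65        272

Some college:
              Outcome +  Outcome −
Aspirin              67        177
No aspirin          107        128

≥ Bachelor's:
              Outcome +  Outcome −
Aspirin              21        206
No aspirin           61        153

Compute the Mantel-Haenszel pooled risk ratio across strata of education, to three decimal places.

RR_MH = Σ(aᵢ·n₀ᵢ/nᵢ) / Σ(cᵢ·n₁ᵢ/nᵢ), with n₁ᵢ = aᵢ+bᵢ (exposed), n₀ᵢ = cᵢ+dᵢ (unexposed), nᵢ = n₁ᵢ+n₀ᵢ.
Stratum 1 (≤ High school): n₁ = 260, n₀ = 337, n = 597; a·n₀/n = 15·337/597 = 8.4673; c·n₁/n = 65·260/597 = 28.3082
Stratum 2 (Some college): n₁ = 244, n₀ = 235, n = 479; a·n₀/n = 67·235/479 = 32.8706; c·n₁/n = 107·244/479 = 54.5052
Stratum 3 (≥ Bachelor's): n₁ = 227, n₀ = 214, n = 441; a·n₀/n = 21·214/441 = 10.1905; c·n₁/n = 61·227/441 = 31.3991
RR_MH = (8.4673 + 32.8706 + 10.1905) / (28.3082 + 54.5052 + 31.3991) = 51.5284 / 114.2125 = 0.45116

0.451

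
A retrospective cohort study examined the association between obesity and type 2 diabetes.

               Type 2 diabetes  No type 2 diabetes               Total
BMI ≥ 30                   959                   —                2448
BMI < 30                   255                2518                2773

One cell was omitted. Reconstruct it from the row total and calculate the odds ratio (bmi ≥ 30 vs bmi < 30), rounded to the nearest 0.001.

The missing cell is in the exposed row: 2448 − 959 = 1489.
So a = 959, b = 1489, c = 255, d = 2518.
OR = (a·d)/(b·c) = (959 × 2518) / (1489 × 255) = 2414762 / 379695 = 6.35974

6.360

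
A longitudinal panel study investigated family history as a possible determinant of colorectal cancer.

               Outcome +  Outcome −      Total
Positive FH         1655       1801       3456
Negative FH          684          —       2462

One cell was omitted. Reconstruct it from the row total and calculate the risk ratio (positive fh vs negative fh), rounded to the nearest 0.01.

1.72

The missing cell is in the unexposed row: 2462 − 684 = 1778.
So a = 1655, b = 1801, c = 684, d = 1778.
RR = [a/(a+b)] / [c/(c+d)] = (1655/3456) / (684/2462) = 0.47888/0.27782 = 1.72368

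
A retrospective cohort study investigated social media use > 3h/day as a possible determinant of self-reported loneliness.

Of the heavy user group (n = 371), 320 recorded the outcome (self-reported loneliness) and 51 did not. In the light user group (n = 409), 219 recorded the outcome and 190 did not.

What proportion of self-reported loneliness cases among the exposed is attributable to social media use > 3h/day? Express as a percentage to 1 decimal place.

37.9

From the description: a = 320, b = 51, c = 219, d = 190.
Risk in exposed = 320/371 = 0.86253; risk in unexposed = 219/409 = 0.53545.
RR = 0.86253/0.53545 = 1.61085
AR% = (RR − 1)/RR × 100 = (1.61085 − 1)/1.61085 × 100 = 37.9210%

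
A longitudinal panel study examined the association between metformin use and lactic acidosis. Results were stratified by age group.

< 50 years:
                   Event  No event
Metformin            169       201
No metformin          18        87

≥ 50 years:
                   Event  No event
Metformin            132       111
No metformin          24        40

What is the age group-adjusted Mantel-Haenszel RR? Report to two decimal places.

1.96

RR_MH = Σ(aᵢ·n₀ᵢ/nᵢ) / Σ(cᵢ·n₁ᵢ/nᵢ), with n₁ᵢ = aᵢ+bᵢ (exposed), n₀ᵢ = cᵢ+dᵢ (unexposed), nᵢ = n₁ᵢ+n₀ᵢ.
Stratum 1 (< 50 years): n₁ = 370, n₀ = 105, n = 475; a·n₀/n = 169·105/475 = 37.3579; c·n₁/n = 18·370/475 = 14.0211
Stratum 2 (≥ 50 years): n₁ = 243, n₀ = 64, n = 307; a·n₀/n = 132·64/307 = 27.5179; c·n₁/n = 24·243/307 = 18.9967
RR_MH = (37.3579 + 27.5179) / (14.0211 + 18.9967) = 64.8758 / 33.0178 = 1.96487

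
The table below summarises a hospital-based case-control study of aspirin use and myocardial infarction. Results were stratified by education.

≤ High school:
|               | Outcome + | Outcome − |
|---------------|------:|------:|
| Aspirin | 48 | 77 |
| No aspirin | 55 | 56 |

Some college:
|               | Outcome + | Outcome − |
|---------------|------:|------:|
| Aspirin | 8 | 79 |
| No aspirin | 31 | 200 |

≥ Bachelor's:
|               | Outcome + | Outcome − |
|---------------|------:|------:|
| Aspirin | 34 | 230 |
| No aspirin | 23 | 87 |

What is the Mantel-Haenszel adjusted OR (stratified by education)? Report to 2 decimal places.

OR_MH = Σ(aᵢdᵢ/nᵢ) / Σ(bᵢcᵢ/nᵢ), where nᵢ is the stratum total.
Stratum 1 (≤ High school): n = 236; a·d/n = 48·56/236 = 11.3898; b·c/n = 77·55/236 = 17.9449
Stratum 2 (Some college): n = 318; a·d/n = 8·200/318 = 5.0314; b·c/n = 79·31/318 = 7.7013
Stratum 3 (≥ Bachelor's): n = 374; a·d/n = 34·87/374 = 7.9091; b·c/n = 230·23/374 = 14.1444
OR_MH = (11.3898 + 5.0314 + 7.9091) / (17.9449 + 7.7013 + 14.1444) = 24.3304 / 39.7906 = 0.61146

0.61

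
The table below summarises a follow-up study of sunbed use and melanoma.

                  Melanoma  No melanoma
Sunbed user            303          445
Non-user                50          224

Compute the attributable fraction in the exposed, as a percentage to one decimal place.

55.0

Cells: a = 303, b = 445, c = 50, d = 224.
Risk in exposed = 303/748 = 0.40508; risk in unexposed = 50/274 = 0.18248.
RR = 0.40508/0.18248 = 2.21984
AR% = (RR − 1)/RR × 100 = (2.21984 − 1)/2.21984 × 100 = 54.9517%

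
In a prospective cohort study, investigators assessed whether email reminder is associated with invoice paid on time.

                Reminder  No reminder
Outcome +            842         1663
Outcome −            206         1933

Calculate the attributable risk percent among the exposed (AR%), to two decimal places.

42.44

Reading the table with exposure as columns: a = 842 (Reminder, case), b = 206 (Reminder, non-case), c = 1663 (No reminder, case), d = 1933.
Risk in exposed = 842/1048 = 0.80344; risk in unexposed = 1663/3596 = 0.46246.
RR = 0.80344/0.46246 = 1.73731
AR% = (RR − 1)/RR × 100 = (1.73731 − 1)/1.73731 × 100 = 42.4399%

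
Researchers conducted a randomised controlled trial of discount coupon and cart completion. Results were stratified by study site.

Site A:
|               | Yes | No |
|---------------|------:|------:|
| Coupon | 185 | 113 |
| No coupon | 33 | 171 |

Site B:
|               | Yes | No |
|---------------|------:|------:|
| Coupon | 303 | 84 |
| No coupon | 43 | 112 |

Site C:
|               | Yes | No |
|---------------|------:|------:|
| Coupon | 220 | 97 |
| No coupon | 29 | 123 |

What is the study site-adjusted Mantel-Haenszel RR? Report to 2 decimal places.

3.34

RR_MH = Σ(aᵢ·n₀ᵢ/nᵢ) / Σ(cᵢ·n₁ᵢ/nᵢ), with n₁ᵢ = aᵢ+bᵢ (exposed), n₀ᵢ = cᵢ+dᵢ (unexposed), nᵢ = n₁ᵢ+n₀ᵢ.
Stratum 1 (Site A): n₁ = 298, n₀ = 204, n = 502; a·n₀/n = 185·204/502 = 75.1793; c·n₁/n = 33·298/502 = 19.5896
Stratum 2 (Site B): n₁ = 387, n₀ = 155, n = 542; a·n₀/n = 303·155/542 = 86.6513; c·n₁/n = 43·387/542 = 30.7030
Stratum 3 (Site C): n₁ = 317, n₀ = 152, n = 469; a·n₀/n = 220·152/469 = 71.3006; c·n₁/n = 29·317/469 = 19.6013
RR_MH = (75.1793 + 86.6513 + 71.3006) / (19.5896 + 30.7030 + 19.6013) = 233.1312 / 69.8939 = 3.33550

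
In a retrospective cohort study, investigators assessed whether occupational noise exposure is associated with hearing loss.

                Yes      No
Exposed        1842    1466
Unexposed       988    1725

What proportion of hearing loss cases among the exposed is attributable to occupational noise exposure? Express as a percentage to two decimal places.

Cells: a = 1842, b = 1466, c = 988, d = 1725.
Risk in exposed = 1842/3308 = 0.55683; risk in unexposed = 988/2713 = 0.36417.
RR = 0.55683/0.36417 = 1.52903
AR% = (RR − 1)/RR × 100 = (1.52903 − 1)/1.52903 × 100 = 34.5992%

34.60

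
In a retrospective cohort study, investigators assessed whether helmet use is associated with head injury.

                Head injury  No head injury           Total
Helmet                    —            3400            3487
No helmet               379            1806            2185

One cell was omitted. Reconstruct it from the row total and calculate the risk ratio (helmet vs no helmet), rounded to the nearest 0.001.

0.144

The missing cell is in the exposed row: 3487 − 3400 = 87.
So a = 87, b = 3400, c = 379, d = 1806.
RR = [a/(a+b)] / [c/(c+d)] = (87/3487) / (379/2185) = 0.02495/0.17346 = 0.14384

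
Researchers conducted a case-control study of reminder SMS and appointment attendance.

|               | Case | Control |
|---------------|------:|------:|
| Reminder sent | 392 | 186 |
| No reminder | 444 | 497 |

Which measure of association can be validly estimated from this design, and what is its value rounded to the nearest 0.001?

2.359

Cells: a = 392, b = 186, c = 444, d = 497.
This is a case-control study: participants were sampled on outcome status, so risks in the source population cannot be estimated directly — relative risk is not valid here. The odds ratio is the appropriate measure.
OR = (a·d)/(b·c) = (392 × 497) / (186 × 444) = 194824 / 82584 = 2.35910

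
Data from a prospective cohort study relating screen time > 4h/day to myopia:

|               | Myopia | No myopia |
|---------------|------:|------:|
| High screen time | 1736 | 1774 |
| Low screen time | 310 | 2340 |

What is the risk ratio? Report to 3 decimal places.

Cells: a = 1736, b = 1774, c = 310, d = 2340.
Risk in exposed = 1736/3510 = 0.49459; risk in unexposed = 310/2650 = 0.11698.
RR = 0.49459 / 0.11698 = 4.22792
The risk among the exposed is 4.23 times that among the unexposed.

4.228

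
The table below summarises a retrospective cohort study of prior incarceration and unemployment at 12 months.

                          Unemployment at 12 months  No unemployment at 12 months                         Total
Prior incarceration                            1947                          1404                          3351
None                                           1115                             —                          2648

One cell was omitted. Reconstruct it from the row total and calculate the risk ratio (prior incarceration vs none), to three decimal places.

1.380

The missing cell is in the unexposed row: 2648 − 1115 = 1533.
So a = 1947, b = 1404, c = 1115, d = 1533.
RR = [a/(a+b)] / [c/(c+d)] = (1947/3351) / (1115/2648) = 0.58102/0.42107 = 1.37986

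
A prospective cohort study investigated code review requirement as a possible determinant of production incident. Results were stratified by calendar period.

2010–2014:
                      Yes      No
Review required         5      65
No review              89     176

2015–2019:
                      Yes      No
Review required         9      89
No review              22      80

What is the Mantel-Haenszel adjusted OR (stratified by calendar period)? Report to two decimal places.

OR_MH = Σ(aᵢdᵢ/nᵢ) / Σ(bᵢcᵢ/nᵢ), where nᵢ is the stratum total.
Stratum 1 (2010–2014): n = 335; a·d/n = 5·176/335 = 2.6269; b·c/n = 65·89/335 = 17.2687
Stratum 2 (2015–2019): n = 200; a·d/n = 9·80/200 = 3.6000; b·c/n = 89·22/200 = 9.7900
OR_MH = (2.6269 + 3.6000) / (17.2687 + 9.7900) = 6.2269 / 27.0587 = 0.23012

0.23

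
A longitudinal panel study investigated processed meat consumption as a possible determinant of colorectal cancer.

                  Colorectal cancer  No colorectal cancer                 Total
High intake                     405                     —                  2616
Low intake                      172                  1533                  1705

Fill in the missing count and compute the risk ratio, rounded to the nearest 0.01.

The missing cell is in the exposed row: 2616 − 405 = 2211.
So a = 405, b = 2211, c = 172, d = 1533.
RR = [a/(a+b)] / [c/(c+d)] = (405/2616) / (172/1705) = 0.15482/0.10088 = 1.53466

1.53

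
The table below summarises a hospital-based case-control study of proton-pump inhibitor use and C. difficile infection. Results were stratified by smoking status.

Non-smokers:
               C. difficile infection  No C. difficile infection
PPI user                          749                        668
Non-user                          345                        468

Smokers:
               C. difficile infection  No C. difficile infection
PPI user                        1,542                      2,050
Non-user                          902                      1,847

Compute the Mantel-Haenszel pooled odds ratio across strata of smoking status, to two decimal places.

OR_MH = Σ(aᵢdᵢ/nᵢ) / Σ(bᵢcᵢ/nᵢ), where nᵢ is the stratum total.
Stratum 1 (Non-smokers): n = 2230; a·d/n = 749·468/2230 = 157.1892; b·c/n = 668·345/2230 = 103.3453
Stratum 2 (Smokers): n = 6341; a·d/n = 1542·1847/6341 = 449.1522; b·c/n = 2050·902/6341 = 291.6102
OR_MH = (157.1892 + 449.1522) / (103.3453 + 291.6102) = 606.3414 / 394.9554 = 1.53521

1.54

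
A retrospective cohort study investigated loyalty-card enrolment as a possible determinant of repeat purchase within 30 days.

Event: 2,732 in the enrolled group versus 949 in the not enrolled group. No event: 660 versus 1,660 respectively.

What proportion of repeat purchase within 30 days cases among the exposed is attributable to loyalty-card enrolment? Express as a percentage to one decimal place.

54.8

From the description: a = 2732, b = 660, c = 949, d = 1660.
Risk in exposed = 2732/3392 = 0.80542; risk in unexposed = 949/2609 = 0.36374.
RR = 0.80542/0.36374 = 2.21428
AR% = (RR − 1)/RR × 100 = (2.21428 − 1)/2.21428 × 100 = 54.8386%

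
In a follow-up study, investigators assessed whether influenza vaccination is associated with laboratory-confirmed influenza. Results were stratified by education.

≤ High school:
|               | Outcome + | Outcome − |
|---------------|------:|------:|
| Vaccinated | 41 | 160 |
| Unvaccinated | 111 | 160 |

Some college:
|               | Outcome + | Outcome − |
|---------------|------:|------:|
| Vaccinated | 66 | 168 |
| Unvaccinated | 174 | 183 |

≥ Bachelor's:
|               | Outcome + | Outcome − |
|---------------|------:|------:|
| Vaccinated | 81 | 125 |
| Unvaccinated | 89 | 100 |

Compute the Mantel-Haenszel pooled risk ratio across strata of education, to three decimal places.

0.628

RR_MH = Σ(aᵢ·n₀ᵢ/nᵢ) / Σ(cᵢ·n₁ᵢ/nᵢ), with n₁ᵢ = aᵢ+bᵢ (exposed), n₀ᵢ = cᵢ+dᵢ (unexposed), nᵢ = n₁ᵢ+n₀ᵢ.
Stratum 1 (≤ High school): n₁ = 201, n₀ = 271, n = 472; a·n₀/n = 41·271/472 = 23.5403; c·n₁/n = 111·201/472 = 47.2691
Stratum 2 (Some college): n₁ = 234, n₀ = 357, n = 591; a·n₀/n = 66·357/591 = 39.8680; c·n₁/n = 174·234/591 = 68.8934
Stratum 3 (≥ Bachelor's): n₁ = 206, n₀ = 189, n = 395; a·n₀/n = 81·189/395 = 38.7570; c·n₁/n = 89·206/395 = 46.4152
RR_MH = (23.5403 + 39.8680 + 38.7570) / (47.2691 + 68.8934 + 46.4152) = 102.1652 / 162.5777 = 0.62841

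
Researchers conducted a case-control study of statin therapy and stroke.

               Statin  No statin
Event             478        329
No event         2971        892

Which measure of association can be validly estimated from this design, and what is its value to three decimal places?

Reading the table with exposure as columns: a = 478 (Statin, case), b = 2971 (Statin, non-case), c = 329 (No statin, case), d = 892.
This is a case-control study: participants were sampled on outcome status, so risks in the source population cannot be estimated directly — relative risk is not valid here. The odds ratio is the appropriate measure.
OR = (a·d)/(b·c) = (478 × 892) / (2971 × 329) = 426376 / 977459 = 0.43621

0.436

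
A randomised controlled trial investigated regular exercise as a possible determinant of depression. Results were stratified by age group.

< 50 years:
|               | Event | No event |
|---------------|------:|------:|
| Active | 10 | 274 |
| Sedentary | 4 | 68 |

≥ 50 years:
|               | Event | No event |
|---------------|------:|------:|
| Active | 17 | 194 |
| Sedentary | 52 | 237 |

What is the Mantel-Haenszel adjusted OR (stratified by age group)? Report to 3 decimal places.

OR_MH = Σ(aᵢdᵢ/nᵢ) / Σ(bᵢcᵢ/nᵢ), where nᵢ is the stratum total.
Stratum 1 (< 50 years): n = 356; a·d/n = 10·68/356 = 1.9101; b·c/n = 274·4/356 = 3.0787
Stratum 2 (≥ 50 years): n = 500; a·d/n = 17·237/500 = 8.0580; b·c/n = 194·52/500 = 20.1760
OR_MH = (1.9101 + 8.0580) / (3.0787 + 20.1760) = 9.9681 / 23.2547 = 0.42865

0.429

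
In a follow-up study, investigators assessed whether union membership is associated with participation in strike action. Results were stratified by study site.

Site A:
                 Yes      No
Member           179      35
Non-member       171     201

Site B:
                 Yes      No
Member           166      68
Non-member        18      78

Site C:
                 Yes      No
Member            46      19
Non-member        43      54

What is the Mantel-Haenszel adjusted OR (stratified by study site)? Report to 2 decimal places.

6.11

OR_MH = Σ(aᵢdᵢ/nᵢ) / Σ(bᵢcᵢ/nᵢ), where nᵢ is the stratum total.
Stratum 1 (Site A): n = 586; a·d/n = 179·201/586 = 61.3976; b·c/n = 35·171/586 = 10.2133
Stratum 2 (Site B): n = 330; a·d/n = 166·78/330 = 39.2364; b·c/n = 68·18/330 = 3.7091
Stratum 3 (Site C): n = 162; a·d/n = 46·54/162 = 15.3333; b·c/n = 19·43/162 = 5.0432
OR_MH = (61.3976 + 39.2364 + 15.3333) / (10.2133 + 3.7091 + 5.0432) = 115.9673 / 18.9656 = 6.11461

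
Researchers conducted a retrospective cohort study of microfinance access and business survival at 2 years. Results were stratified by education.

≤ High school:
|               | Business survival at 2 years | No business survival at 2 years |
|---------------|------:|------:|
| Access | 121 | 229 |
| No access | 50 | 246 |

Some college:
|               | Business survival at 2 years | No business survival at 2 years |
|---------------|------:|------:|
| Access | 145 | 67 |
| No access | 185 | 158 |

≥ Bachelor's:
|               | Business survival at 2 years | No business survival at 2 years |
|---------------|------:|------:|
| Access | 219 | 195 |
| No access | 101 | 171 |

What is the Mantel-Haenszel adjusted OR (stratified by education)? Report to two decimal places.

2.06

OR_MH = Σ(aᵢdᵢ/nᵢ) / Σ(bᵢcᵢ/nᵢ), where nᵢ is the stratum total.
Stratum 1 (≤ High school): n = 646; a·d/n = 121·246/646 = 46.0774; b·c/n = 229·50/646 = 17.7245
Stratum 2 (Some college): n = 555; a·d/n = 145·158/555 = 41.2793; b·c/n = 67·185/555 = 22.3333
Stratum 3 (≥ Bachelor's): n = 686; a·d/n = 219·171/686 = 54.5904; b·c/n = 195·101/686 = 28.7099
OR_MH = (46.0774 + 41.2793 + 54.5904) / (17.7245 + 22.3333 + 28.7099) = 141.9471 / 68.7677 = 2.06415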